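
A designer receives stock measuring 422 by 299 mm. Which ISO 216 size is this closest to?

A3 (297 × 420 mm)

Aspect ratio 422/299 ≈ 1.411 — close to the ISO √2 ≈ 1.414.
In the A-series (A0 area = 1 m²): A3 = 297 × 420 mm.
Off by 4 mm total — nearest standard size.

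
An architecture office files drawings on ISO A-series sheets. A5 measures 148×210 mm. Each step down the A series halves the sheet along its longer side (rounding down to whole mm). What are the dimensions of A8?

A6: ⌊210/2⌋ × 148 = 105 × 148 mm
A7: ⌊148/2⌋ × 105 = 74 × 105 mm
A8: ⌊105/2⌋ × 74 = 52 × 74 mm

52 × 74 mm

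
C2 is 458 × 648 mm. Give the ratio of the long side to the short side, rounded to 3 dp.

1.415

648 / 458 = 1.415
Matches √2 ≈ 1.414 — the ISO 216 defining ratio.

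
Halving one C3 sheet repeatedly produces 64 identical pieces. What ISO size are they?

64 = 2^6, so 6 halving steps.
C3 → C4 → … → C9 after 6 steps.

C9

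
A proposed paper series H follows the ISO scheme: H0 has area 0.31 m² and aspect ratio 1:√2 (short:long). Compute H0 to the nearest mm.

Let the short side be w mm. Then w · w√2 = 0.31 m² = 310,000 mm².
w² = 310,000/√2, so w ≈ 468.2 mm; long side = w√2 ≈ 662.1 mm.

468 × 662 mm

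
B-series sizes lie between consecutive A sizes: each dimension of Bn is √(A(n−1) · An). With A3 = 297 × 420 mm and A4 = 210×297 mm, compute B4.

Short side: √(297 · 210) = √62370 ≈ 249.7 → 250 mm
Long side: √(420 · 297) = √124740 ≈ 353.2 → 353 mm

250 × 353 mm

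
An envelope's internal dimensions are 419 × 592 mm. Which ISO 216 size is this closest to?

A2 (420 × 594 mm)

Aspect ratio 592/419 ≈ 1.413 — close to the ISO √2 ≈ 1.414.
In the A-series (A0 area = 1 m²): A2 = 420 × 594 mm.
Off by 3 mm total — nearest standard size.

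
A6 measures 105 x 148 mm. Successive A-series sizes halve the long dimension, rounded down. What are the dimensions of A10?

26 × 37 mm

A7: ⌊148/2⌋ × 105 = 74 × 105 mm
A8: ⌊105/2⌋ × 74 = 52 × 74 mm
A9: ⌊74/2⌋ × 52 = 37 × 52 mm
A10: ⌊52/2⌋ × 37 = 26 × 37 mm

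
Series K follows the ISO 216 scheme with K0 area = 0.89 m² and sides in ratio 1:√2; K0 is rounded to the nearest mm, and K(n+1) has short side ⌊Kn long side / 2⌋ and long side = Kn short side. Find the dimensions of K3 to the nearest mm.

Let K0's short side be w mm. w · w√2 = 0.89 m² = 890,000 mm², so w ≈ 793.3 mm and w√2 ≈ 1121.9 mm → K0 = 793 × 1122 mm.
K1: ⌊1122/2⌋ × 793 = 561 × 793 mm
K2: ⌊793/2⌋ × 561 = 396 × 561 mm
K3: ⌊561/2⌋ × 396 = 280 × 396 mm

280 × 396 mm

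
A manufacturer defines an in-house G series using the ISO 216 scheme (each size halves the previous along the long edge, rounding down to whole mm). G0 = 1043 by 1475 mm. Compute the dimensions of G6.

G1: ⌊1475/2⌋ × 1043 = 737 × 1043 mm
G2: ⌊1043/2⌋ × 737 = 521 × 737 mm
G3: ⌊737/2⌋ × 521 = 368 × 521 mm
G4: ⌊521/2⌋ × 368 = 260 × 368 mm
G5: ⌊368/2⌋ × 260 = 184 × 260 mm
G6: ⌊260/2⌋ × 184 = 130 × 184 mm

130 × 184 mm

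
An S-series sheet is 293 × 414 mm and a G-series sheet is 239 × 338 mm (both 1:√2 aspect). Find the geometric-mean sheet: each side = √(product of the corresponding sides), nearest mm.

265 × 374 mm

Short side: √(293 · 239) = √70027 ≈ 264.6 → 265 mm
Long side: √(414 · 338) = √139932 ≈ 374.1 → 374 mm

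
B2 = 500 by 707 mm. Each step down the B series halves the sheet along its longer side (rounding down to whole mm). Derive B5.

176 × 250 mm

B3: ⌊707/2⌋ × 500 = 353 × 500 mm
B4: ⌊500/2⌋ × 353 = 250 × 353 mm
B5: ⌊353/2⌋ × 250 = 176 × 250 mm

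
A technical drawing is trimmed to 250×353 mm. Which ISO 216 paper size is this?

Aspect ratio 353/250 ≈ 1.412 — close to the ISO √2 ≈ 1.414.
In the B-series (B0 = 1000 × 1414 mm): B4 = 250 × 353 mm.

B4 (250 × 353 mm)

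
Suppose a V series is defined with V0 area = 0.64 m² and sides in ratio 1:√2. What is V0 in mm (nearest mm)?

Let the short side be w mm. Then w · w√2 = 0.64 m² = 640,000 mm².
w² = 640,000/√2, so w ≈ 672.7 mm; long side = w√2 ≈ 951.4 mm.

673 × 951 mm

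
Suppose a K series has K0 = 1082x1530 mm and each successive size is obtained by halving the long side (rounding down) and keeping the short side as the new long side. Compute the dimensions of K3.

K1: ⌊1530/2⌋ × 1082 = 765 × 1082 mm
K2: ⌊1082/2⌋ × 765 = 541 × 765 mm
K3: ⌊765/2⌋ × 541 = 382 × 541 mm

382 × 541 mm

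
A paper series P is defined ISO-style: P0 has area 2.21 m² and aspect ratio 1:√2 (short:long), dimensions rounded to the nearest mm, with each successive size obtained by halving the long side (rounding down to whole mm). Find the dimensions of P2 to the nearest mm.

625 × 884 mm

Let P0's short side be w mm. w · w√2 = 2.21 m² = 2,210,000 mm², so w ≈ 1250.1 mm and w√2 ≈ 1767.9 mm → P0 = 1250 × 1768 mm.
P1: ⌊1768/2⌋ × 1250 = 884 × 1250 mm
P2: ⌊1250/2⌋ × 884 = 625 × 884 mm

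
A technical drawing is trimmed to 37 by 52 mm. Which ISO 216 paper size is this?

Aspect ratio 52/37 ≈ 1.405 — close to the ISO √2 ≈ 1.414.
In the A-series (A0 area = 1 m²): A9 = 37 × 52 mm.

A9 (37 × 52 mm)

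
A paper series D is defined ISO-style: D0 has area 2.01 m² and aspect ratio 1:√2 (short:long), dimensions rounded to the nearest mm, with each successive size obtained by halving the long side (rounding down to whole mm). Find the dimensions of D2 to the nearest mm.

Let D0's short side be w mm. w · w√2 = 2.01 m² = 2,010,000 mm², so w ≈ 1192.2 mm and w√2 ≈ 1686.0 mm → D0 = 1192 × 1686 mm.
D1: ⌊1686/2⌋ × 1192 = 843 × 1192 mm
D2: ⌊1192/2⌋ × 843 = 596 × 843 mm

596 × 843 mm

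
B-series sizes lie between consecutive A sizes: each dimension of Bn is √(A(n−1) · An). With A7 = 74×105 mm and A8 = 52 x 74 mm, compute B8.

62 × 88 mm

Short side: √(74 · 52) = √3848 ≈ 62.0 → 62 mm
Long side: √(105 · 74) = √7770 ≈ 88.1 → 88 mm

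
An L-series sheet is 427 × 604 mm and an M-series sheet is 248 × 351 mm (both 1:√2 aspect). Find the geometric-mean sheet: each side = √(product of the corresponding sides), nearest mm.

325 × 460 mm

Short side: √(427 · 248) = √105896 ≈ 325.4 → 325 mm
Long side: √(604 · 351) = √212004 ≈ 460.4 → 460 mm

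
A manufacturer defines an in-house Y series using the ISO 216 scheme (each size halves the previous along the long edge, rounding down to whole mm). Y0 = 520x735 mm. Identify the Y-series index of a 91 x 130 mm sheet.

Y5

Y0: 520 × 735 mm
Y1: 367 × 520 mm
Y2: 260 × 367 mm
Y3: 183 × 260 mm
Y4: 130 × 183 mm
Y5: 91 × 130 mm
Y6: 65 × 91 mm
→ matches Y5.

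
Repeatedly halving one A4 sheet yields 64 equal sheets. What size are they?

A10

64 = 2^6, so 6 halving steps.
A4 → A5 → … → A10 after 6 steps.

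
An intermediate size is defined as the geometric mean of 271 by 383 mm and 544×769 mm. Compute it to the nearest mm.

384 × 543 mm

Short side: √(271 · 544) = √147424 ≈ 384.0 → 384 mm
Long side: √(383 · 769) = √294527 ≈ 542.7 → 543 mm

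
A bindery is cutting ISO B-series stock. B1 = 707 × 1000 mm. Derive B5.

176 × 250 mm

B2: ⌊1000/2⌋ × 707 = 500 × 707 mm
B3: ⌊707/2⌋ × 500 = 353 × 500 mm
B4: ⌊500/2⌋ × 353 = 250 × 353 mm
B5: ⌊353/2⌋ × 250 = 176 × 250 mm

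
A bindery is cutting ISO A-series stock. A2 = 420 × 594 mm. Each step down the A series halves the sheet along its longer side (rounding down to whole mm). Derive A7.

A3: ⌊594/2⌋ × 420 = 297 × 420 mm
A4: ⌊420/2⌋ × 297 = 210 × 297 mm
A5: ⌊297/2⌋ × 210 = 148 × 210 mm
A6: ⌊210/2⌋ × 148 = 105 × 148 mm
A7: ⌊148/2⌋ × 105 = 74 × 105 mm

74 × 105 mm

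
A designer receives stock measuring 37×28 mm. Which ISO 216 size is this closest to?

Aspect ratio 37/28 ≈ 1.321 (ISO target is √2 ≈ 1.414).
In the A-series (A0 area = 1 m²): A10 = 26 × 37 mm.
Off by 2 mm total — nearest standard size.

A10 (26 × 37 mm)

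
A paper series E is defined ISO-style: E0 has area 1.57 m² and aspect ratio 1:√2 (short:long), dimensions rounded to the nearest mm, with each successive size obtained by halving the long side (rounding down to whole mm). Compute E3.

372 × 527 mm

Let E0's short side be w mm. w · w√2 = 1.57 m² = 1,570,000 mm², so w ≈ 1053.6 mm and w√2 ≈ 1490.1 mm → E0 = 1054 × 1490 mm.
E1: ⌊1490/2⌋ × 1054 = 745 × 1054 mm
E2: ⌊1054/2⌋ × 745 = 527 × 745 mm
E3: ⌊745/2⌋ × 527 = 372 × 527 mm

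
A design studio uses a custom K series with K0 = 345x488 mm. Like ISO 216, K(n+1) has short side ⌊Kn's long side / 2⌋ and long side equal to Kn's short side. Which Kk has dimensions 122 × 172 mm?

K3

K0: 345 × 488 mm
K1: 244 × 345 mm
K2: 172 × 244 mm
K3: 122 × 172 mm
K4: 86 × 122 mm
→ matches K3.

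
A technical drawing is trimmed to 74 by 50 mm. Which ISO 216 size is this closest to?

A8 (52 × 74 mm)

Aspect ratio 74/50 ≈ 1.480 (ISO target is √2 ≈ 1.414).
In the A-series (A0 area = 1 m²): A8 = 52 × 74 mm.
Off by 2 mm total — nearest standard size.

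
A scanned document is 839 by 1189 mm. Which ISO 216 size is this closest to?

A0 (841 × 1189 mm)

Aspect ratio 1189/839 ≈ 1.417 — close to the ISO √2 ≈ 1.414.
In the A-series (A0 area = 1 m²): A0 = 841 × 1189 mm.
Off by 2 mm total — nearest standard size.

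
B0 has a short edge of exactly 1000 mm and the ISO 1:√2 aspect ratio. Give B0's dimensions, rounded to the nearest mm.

Short side = 1000 mm; long side = 1000√2 ≈ 1414.2 mm.

1000 × 1414 mm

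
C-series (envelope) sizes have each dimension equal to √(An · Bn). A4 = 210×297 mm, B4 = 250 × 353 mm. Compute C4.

229 × 324 mm

Short side: √(210 · 250) = √52500 ≈ 229.1 → 229 mm
Long side: √(297 · 353) = √104841 ≈ 323.8 → 324 mm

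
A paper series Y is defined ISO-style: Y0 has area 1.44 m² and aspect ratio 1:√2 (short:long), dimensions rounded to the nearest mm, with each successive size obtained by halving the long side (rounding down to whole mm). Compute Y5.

178 × 252 mm

Let Y0's short side be w mm. w · w√2 = 1.44 m² = 1,440,000 mm², so w ≈ 1009.1 mm and w√2 ≈ 1427.0 mm → Y0 = 1009 × 1427 mm.
Y1: ⌊1427/2⌋ × 1009 = 713 × 1009 mm
Y2: ⌊1009/2⌋ × 713 = 504 × 713 mm
Y3: ⌊713/2⌋ × 504 = 356 × 504 mm
Y4: ⌊504/2⌋ × 356 = 252 × 356 mm
Y5: ⌊356/2⌋ × 252 = 178 × 252 mm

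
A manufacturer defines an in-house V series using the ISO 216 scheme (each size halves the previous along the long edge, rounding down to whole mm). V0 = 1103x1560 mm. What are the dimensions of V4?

275 × 390 mm

V1: ⌊1560/2⌋ × 1103 = 780 × 1103 mm
V2: ⌊1103/2⌋ × 780 = 551 × 780 mm
V3: ⌊780/2⌋ × 551 = 390 × 551 mm
V4: ⌊551/2⌋ × 390 = 275 × 390 mm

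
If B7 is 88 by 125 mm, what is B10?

B8: ⌊125/2⌋ × 88 = 62 × 88 mm
B9: ⌊88/2⌋ × 62 = 44 × 62 mm
B10: ⌊62/2⌋ × 44 = 31 × 44 mm

31 × 44 mm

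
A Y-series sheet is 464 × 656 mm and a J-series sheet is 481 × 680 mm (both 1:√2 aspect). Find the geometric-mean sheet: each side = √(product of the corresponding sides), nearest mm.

472 × 668 mm

Short side: √(464 · 481) = √223184 ≈ 472.4 → 472 mm
Long side: √(656 · 680) = √446080 ≈ 667.9 → 668 mm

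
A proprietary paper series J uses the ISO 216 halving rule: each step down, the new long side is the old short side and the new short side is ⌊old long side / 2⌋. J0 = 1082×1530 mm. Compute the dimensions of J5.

191 × 270 mm

J1 = 765 × 1082 mm (from J0 by 1 halving).
J2: ⌊1082/2⌋ × 765 = 541 × 765 mm
J3: ⌊765/2⌋ × 541 = 382 × 541 mm
J4: ⌊541/2⌋ × 382 = 270 × 382 mm
J5: ⌊382/2⌋ × 270 = 191 × 270 mm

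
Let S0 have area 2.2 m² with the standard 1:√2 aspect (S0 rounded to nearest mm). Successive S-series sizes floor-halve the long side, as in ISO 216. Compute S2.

623 × 882 mm

Let S0's short side be w mm. w · w√2 = 2.2 m² = 2,200,000 mm², so w ≈ 1247.3 mm and w√2 ≈ 1763.9 mm → S0 = 1247 × 1764 mm.
S1: ⌊1764/2⌋ × 1247 = 882 × 1247 mm
S2: ⌊1247/2⌋ × 882 = 623 × 882 mm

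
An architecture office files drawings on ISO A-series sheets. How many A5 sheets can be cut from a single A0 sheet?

Each ISO step halves the sheet: 1 × A0 → 2 × A1 → 4 × A2 → 8 × A3 → …
From A0 to A5 is 5 halving steps: 2^5 = 32.

32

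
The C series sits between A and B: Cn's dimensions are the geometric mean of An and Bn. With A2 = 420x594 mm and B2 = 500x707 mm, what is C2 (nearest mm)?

458 × 648 mm

Short side: √(420 · 500) = √210000 ≈ 458.3 → 458 mm
Long side: √(594 · 707) = √419958 ≈ 648.0 → 648 mm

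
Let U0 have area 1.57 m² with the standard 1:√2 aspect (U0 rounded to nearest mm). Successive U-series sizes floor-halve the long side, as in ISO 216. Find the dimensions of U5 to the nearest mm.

186 × 263 mm

Let U0's short side be w mm. w · w√2 = 1.57 m² = 1,570,000 mm², so w ≈ 1053.6 mm and w√2 ≈ 1490.1 mm → U0 = 1054 × 1490 mm.
U1: ⌊1490/2⌋ × 1054 = 745 × 1054 mm
U2: ⌊1054/2⌋ × 745 = 527 × 745 mm
U3: ⌊745/2⌋ × 527 = 372 × 527 mm
U4: ⌊527/2⌋ × 372 = 263 × 372 mm
U5: ⌊372/2⌋ × 263 = 186 × 263 mm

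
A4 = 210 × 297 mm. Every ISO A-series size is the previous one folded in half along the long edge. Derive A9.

A5: ⌊297/2⌋ × 210 = 148 × 210 mm
A6: ⌊210/2⌋ × 148 = 105 × 148 mm
A7: ⌊148/2⌋ × 105 = 74 × 105 mm
A8: ⌊105/2⌋ × 74 = 52 × 74 mm
A9: ⌊74/2⌋ × 52 = 37 × 52 mm

37 × 52 mm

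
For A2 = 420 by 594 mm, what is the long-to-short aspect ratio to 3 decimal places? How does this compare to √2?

1.414

594 / 420 = 1.414
Matches √2 ≈ 1.414 — the ISO 216 defining ratio.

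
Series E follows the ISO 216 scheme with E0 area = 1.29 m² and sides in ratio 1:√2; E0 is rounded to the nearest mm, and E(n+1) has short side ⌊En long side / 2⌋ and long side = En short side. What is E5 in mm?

Let E0's short side be w mm. w · w√2 = 1.29 m² = 1,290,000 mm², so w ≈ 955.1 mm and w√2 ≈ 1350.7 mm → E0 = 955 × 1351 mm.
E1: ⌊1351/2⌋ × 955 = 675 × 955 mm
E2: ⌊955/2⌋ × 675 = 477 × 675 mm
E3: ⌊675/2⌋ × 477 = 337 × 477 mm
E4: ⌊477/2⌋ × 337 = 238 × 337 mm
E5: ⌊337/2⌋ × 238 = 168 × 238 mm

168 × 238 mm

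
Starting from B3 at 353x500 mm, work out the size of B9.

B4: ⌊500/2⌋ × 353 = 250 × 353 mm
B5: ⌊353/2⌋ × 250 = 176 × 250 mm
B6: ⌊250/2⌋ × 176 = 125 × 176 mm
B7: ⌊176/2⌋ × 125 = 88 × 125 mm
B8: ⌊125/2⌋ × 88 = 62 × 88 mm
B9: ⌊88/2⌋ × 62 = 44 × 62 mm

44 × 62 mm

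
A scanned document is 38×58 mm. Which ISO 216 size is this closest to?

C9 (40 × 57 mm)

Aspect ratio 58/38 ≈ 1.526 (ISO target is √2 ≈ 1.414).
In the C-series (envelope sizes, between A and B): C9 = 40 × 57 mm.
Off by 3 mm total — nearest standard size.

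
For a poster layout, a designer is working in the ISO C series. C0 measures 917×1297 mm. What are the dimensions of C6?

C1: ⌊1297/2⌋ × 917 = 648 × 917 mm
C2: ⌊917/2⌋ × 648 = 458 × 648 mm
C3: ⌊648/2⌋ × 458 = 324 × 458 mm
C4: ⌊458/2⌋ × 324 = 229 × 324 mm
C5: ⌊324/2⌋ × 229 = 162 × 229 mm
C6: ⌊229/2⌋ × 162 = 114 × 162 mm

114 × 162 mm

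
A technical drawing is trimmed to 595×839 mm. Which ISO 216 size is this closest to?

A1 (594 × 841 mm)

Aspect ratio 839/595 ≈ 1.410 — close to the ISO √2 ≈ 1.414.
In the A-series (A0 area = 1 m²): A1 = 594 × 841 mm.
Off by 3 mm total — nearest standard size.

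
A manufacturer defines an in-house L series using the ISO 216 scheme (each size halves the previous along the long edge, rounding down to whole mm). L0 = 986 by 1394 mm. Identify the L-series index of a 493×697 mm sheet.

L0: 986 × 1394 mm
L1: 697 × 986 mm
L2: 493 × 697 mm
L3: 348 × 493 mm
→ matches L2.

L2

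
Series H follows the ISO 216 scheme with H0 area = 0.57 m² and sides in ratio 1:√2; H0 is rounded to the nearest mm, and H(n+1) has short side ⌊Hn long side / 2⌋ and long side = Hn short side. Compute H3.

Let H0's short side be w mm. w · w√2 = 0.57 m² = 570,000 mm², so w ≈ 634.9 mm and w√2 ≈ 897.8 mm → H0 = 635 × 898 mm.
H1: ⌊898/2⌋ × 635 = 449 × 635 mm
H2: ⌊635/2⌋ × 449 = 317 × 449 mm
H3: ⌊449/2⌋ × 317 = 224 × 317 mm

224 × 317 mm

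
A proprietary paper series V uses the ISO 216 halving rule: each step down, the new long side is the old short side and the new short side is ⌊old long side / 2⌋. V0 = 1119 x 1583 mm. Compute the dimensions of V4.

279 × 395 mm

V1: ⌊1583/2⌋ × 1119 = 791 × 1119 mm
V2: ⌊1119/2⌋ × 791 = 559 × 791 mm
V3: ⌊791/2⌋ × 559 = 395 × 559 mm
V4: ⌊559/2⌋ × 395 = 279 × 395 mm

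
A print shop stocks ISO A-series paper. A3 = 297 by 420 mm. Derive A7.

A4: ⌊420/2⌋ × 297 = 210 × 297 mm
A5: ⌊297/2⌋ × 210 = 148 × 210 mm
A6: ⌊210/2⌋ × 148 = 105 × 148 mm
A7: ⌊148/2⌋ × 105 = 74 × 105 mm

74 × 105 mm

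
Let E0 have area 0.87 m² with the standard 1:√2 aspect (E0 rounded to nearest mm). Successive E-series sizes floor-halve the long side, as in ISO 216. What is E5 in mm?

Let E0's short side be w mm. w · w√2 = 0.87 m² = 870,000 mm², so w ≈ 784.3 mm and w√2 ≈ 1109.2 mm → E0 = 784 × 1109 mm.
E1: ⌊1109/2⌋ × 784 = 554 × 784 mm
E2: ⌊784/2⌋ × 554 = 392 × 554 mm
E3: ⌊554/2⌋ × 392 = 277 × 392 mm
E4: ⌊392/2⌋ × 277 = 196 × 277 mm
E5: ⌊277/2⌋ × 196 = 138 × 196 mm

138 × 196 mm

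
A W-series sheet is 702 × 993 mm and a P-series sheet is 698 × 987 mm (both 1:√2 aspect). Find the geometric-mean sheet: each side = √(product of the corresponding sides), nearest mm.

Short side: √(702 · 698) = √489996 ≈ 700.0 → 700 mm
Long side: √(993 · 987) = √980091 ≈ 990.0 → 990 mm

700 × 990 mm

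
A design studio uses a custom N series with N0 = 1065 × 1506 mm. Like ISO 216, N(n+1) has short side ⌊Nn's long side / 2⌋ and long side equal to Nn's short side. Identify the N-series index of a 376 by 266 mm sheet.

N4

N0: 1065 × 1506 mm
N1: 753 × 1065 mm
N2: 532 × 753 mm
N3: 376 × 532 mm
N4: 266 × 376 mm
N5: 188 × 266 mm
→ matches N4.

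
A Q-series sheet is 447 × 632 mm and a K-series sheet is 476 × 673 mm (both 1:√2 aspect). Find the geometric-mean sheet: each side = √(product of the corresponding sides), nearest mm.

461 × 652 mm

Short side: √(447 · 476) = √212772 ≈ 461.3 → 461 mm
Long side: √(632 · 673) = √425336 ≈ 652.2 → 652 mm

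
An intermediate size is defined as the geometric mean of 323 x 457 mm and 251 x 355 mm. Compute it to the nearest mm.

Short side: √(323 · 251) = √81073 ≈ 284.7 → 285 mm
Long side: √(457 · 355) = √162235 ≈ 402.8 → 403 mm

285 × 403 mm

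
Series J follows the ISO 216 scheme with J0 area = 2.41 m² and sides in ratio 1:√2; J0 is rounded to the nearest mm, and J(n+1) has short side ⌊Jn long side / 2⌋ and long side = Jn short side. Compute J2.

Let J0's short side be w mm. w · w√2 = 2.41 m² = 2,410,000 mm², so w ≈ 1305.4 mm and w√2 ≈ 1846.1 mm → J0 = 1305 × 1846 mm.
J1: ⌊1846/2⌋ × 1305 = 923 × 1305 mm
J2: ⌊1305/2⌋ × 923 = 652 × 923 mm

652 × 923 mm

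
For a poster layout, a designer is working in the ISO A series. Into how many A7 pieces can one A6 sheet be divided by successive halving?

2

Each ISO step halves the sheet: 1 × A6 → 2 × A7
From A6 to A7 is 1 halving step: 2^1 = 2.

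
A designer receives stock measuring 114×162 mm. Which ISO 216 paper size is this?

C6 (114 × 162 mm)

Aspect ratio 162/114 ≈ 1.421 — close to the ISO √2 ≈ 1.414.
In the C-series (envelope sizes, between A and B): C6 = 114 × 162 mm.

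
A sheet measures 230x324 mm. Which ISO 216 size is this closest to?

C4 (229 × 324 mm)

Aspect ratio 324/230 ≈ 1.409 — close to the ISO √2 ≈ 1.414.
In the C-series (envelope sizes, between A and B): C4 = 229 × 324 mm.
Off by 1 mm total — nearest standard size.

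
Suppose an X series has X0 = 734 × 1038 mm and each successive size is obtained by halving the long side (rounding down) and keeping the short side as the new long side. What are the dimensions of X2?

367 × 519 mm

X1: ⌊1038/2⌋ × 734 = 519 × 734 mm
X2: ⌊734/2⌋ × 519 = 367 × 519 mm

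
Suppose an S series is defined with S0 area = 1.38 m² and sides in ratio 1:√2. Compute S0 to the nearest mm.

Let the short side be w mm. Then w · w√2 = 1.38 m² = 1,380,000 mm².
w² = 1,380,000/√2, so w ≈ 987.8 mm; long side = w√2 ≈ 1397.0 mm.

988 × 1397 mm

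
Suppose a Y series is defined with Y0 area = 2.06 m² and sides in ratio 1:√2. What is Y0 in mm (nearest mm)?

Let the short side be w mm. Then w · w√2 = 2.06 m² = 2,060,000 mm².
w² = 2,060,000/√2, so w ≈ 1206.9 mm; long side = w√2 ≈ 1706.8 mm.

1207 × 1707 mm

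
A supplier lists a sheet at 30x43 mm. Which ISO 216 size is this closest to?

Aspect ratio 43/30 ≈ 1.433 (ISO target is √2 ≈ 1.414).
In the B-series (B0 = 1000 × 1414 mm): B10 = 31 × 44 mm.
Off by 2 mm total — nearest standard size.

B10 (31 × 44 mm)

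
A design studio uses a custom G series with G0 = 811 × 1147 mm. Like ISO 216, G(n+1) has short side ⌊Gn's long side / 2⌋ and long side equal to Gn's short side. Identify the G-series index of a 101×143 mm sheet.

G6

G0: 811 × 1147 mm
G1: 573 × 811 mm
G2: 405 × 573 mm
G3: 286 × 405 mm
G4: 202 × 286 mm
G5: 143 × 202 mm
G6: 101 × 143 mm
G7: 71 × 101 mm
→ matches G6.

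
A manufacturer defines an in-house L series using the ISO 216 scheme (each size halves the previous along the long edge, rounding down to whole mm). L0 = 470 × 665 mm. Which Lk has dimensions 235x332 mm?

L2

L0: 470 × 665 mm
L1: 332 × 470 mm
L2: 235 × 332 mm
L3: 166 × 235 mm
→ matches L2.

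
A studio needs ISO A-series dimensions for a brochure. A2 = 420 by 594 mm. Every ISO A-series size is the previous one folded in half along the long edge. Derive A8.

A3: ⌊594/2⌋ × 420 = 297 × 420 mm
A4: ⌊420/2⌋ × 297 = 210 × 297 mm
A5: ⌊297/2⌋ × 210 = 148 × 210 mm
A6: ⌊210/2⌋ × 148 = 105 × 148 mm
A7: ⌊148/2⌋ × 105 = 74 × 105 mm
A8: ⌊105/2⌋ × 74 = 52 × 74 mm

52 × 74 mm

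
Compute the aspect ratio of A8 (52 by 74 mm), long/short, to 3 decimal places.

74 / 52 = 1.423
ISO 216 targets √2 ≈ 1.414; the +0.009 deviation is from mm rounding.

1.423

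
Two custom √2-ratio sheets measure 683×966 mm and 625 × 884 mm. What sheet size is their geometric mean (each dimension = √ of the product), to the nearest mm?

Short side: √(683 · 625) = √426875 ≈ 653.4 → 653 mm
Long side: √(966 · 884) = √853944 ≈ 924.1 → 924 mm

653 × 924 mm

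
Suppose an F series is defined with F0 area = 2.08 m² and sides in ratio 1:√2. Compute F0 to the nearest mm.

Let the short side be w mm. Then w · w√2 = 2.08 m² = 2,080,000 mm².
w² = 2,080,000/√2, so w ≈ 1212.8 mm; long side = w√2 ≈ 1715.1 mm.

1213 × 1715 mm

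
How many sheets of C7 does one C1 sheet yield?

C1 = 648 × 917 mm; C7 = 81 × 114 mm.
Each halving step doubles the count; 6 steps from C1 to C7.
2^6 = 64.

64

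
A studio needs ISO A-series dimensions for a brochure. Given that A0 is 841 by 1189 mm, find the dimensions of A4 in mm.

210 × 297 mm

A1: ⌊1189/2⌋ × 841 = 594 × 841 mm
A2: ⌊841/2⌋ × 594 = 420 × 594 mm
A3: ⌊594/2⌋ × 420 = 297 × 420 mm
A4: ⌊420/2⌋ × 297 = 210 × 297 mm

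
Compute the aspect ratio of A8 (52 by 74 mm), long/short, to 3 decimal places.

1.423

74 / 52 = 1.423
ISO 216 targets √2 ≈ 1.414; the +0.009 deviation is from mm rounding.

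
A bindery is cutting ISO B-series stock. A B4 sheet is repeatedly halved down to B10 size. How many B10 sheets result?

B4 = 250 × 353 mm; B10 = 31 × 44 mm.
Each halving step doubles the count; 6 steps from B4 to B10.
2^6 = 64.

64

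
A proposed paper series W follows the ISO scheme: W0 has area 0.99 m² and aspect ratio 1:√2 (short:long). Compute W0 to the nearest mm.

Let the short side be w mm. Then w · w√2 = 0.99 m² = 990,000 mm².
w² = 990,000/√2, so w ≈ 836.7 mm; long side = w√2 ≈ 1183.2 mm.

837 × 1183 mm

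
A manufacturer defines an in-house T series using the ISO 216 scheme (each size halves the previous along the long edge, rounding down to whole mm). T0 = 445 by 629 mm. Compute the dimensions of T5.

T1: ⌊629/2⌋ × 445 = 314 × 445 mm
T2: ⌊445/2⌋ × 314 = 222 × 314 mm
T3: ⌊314/2⌋ × 222 = 157 × 222 mm
T4: ⌊222/2⌋ × 157 = 111 × 157 mm
T5: ⌊157/2⌋ × 111 = 78 × 111 mm

78 × 111 mm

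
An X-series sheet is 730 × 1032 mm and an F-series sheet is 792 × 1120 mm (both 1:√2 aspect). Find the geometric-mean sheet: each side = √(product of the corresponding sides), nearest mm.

760 × 1075 mm

Short side: √(730 · 792) = √578160 ≈ 760.4 → 760 mm
Long side: √(1032 · 1120) = √1155840 ≈ 1075.1 → 1075 mm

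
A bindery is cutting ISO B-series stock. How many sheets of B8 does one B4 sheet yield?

16

Each ISO step halves the sheet: 1 × B4 → 2 × B5 → 4 × B6 → 8 × B7 → …
From B4 to B8 is 4 halving steps: 2^4 = 16.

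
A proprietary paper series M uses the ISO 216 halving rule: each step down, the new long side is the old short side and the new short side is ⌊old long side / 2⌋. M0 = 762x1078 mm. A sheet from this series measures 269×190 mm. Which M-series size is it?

M4

M0: 762 × 1078 mm
M1: 539 × 762 mm
M2: 381 × 539 mm
M3: 269 × 381 mm
M4: 190 × 269 mm
M5: 134 × 190 mm
→ matches M4.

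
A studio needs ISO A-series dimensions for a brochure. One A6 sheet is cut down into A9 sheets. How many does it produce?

8

A6 = 105 × 148 mm; A9 = 37 × 52 mm.
Each halving step doubles the count; 3 steps from A6 to A9.
2^3 = 8.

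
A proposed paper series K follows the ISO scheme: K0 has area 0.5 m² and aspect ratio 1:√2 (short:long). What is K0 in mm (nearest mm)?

595 × 841 mm

Let the short side be w mm. Then w · w√2 = 0.5 m² = 500,000 mm².
w² = 500,000/√2, so w ≈ 594.6 mm; long side = w√2 ≈ 840.9 mm.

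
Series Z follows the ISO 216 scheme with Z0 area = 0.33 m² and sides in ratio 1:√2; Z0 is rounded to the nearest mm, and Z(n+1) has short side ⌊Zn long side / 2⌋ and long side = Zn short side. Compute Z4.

Let Z0's short side be w mm. w · w√2 = 0.33 m² = 330,000 mm², so w ≈ 483.1 mm and w√2 ≈ 683.1 mm → Z0 = 483 × 683 mm.
Z1: ⌊683/2⌋ × 483 = 341 × 483 mm
Z2: ⌊483/2⌋ × 341 = 241 × 341 mm
Z3: ⌊341/2⌋ × 241 = 170 × 241 mm
Z4: ⌊241/2⌋ × 170 = 120 × 170 mm

120 × 170 mm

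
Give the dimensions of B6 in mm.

B0 = 1000 × 1414 mm (B0 has a 1000 mm short side, aspect 1:√2).
B1: ⌊1414/2⌋ × 1000 = 707 × 1000 mm
B2: ⌊1000/2⌋ × 707 = 500 × 707 mm
B3: ⌊707/2⌋ × 500 = 353 × 500 mm
B4: ⌊500/2⌋ × 353 = 250 × 353 mm
B5: ⌊353/2⌋ × 250 = 176 × 250 mm
B6: ⌊250/2⌋ × 176 = 125 × 176 mm

125 × 176 mm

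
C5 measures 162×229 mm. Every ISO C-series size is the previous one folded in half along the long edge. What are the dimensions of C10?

C6: ⌊229/2⌋ × 162 = 114 × 162 mm
C7: ⌊162/2⌋ × 114 = 81 × 114 mm
C8: ⌊114/2⌋ × 81 = 57 × 81 mm
C9: ⌊81/2⌋ × 57 = 40 × 57 mm
C10: ⌊57/2⌋ × 40 = 28 × 40 mm

28 × 40 mm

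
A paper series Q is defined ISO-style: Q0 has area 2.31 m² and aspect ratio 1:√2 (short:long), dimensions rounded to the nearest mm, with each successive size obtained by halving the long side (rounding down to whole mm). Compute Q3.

451 × 639 mm

Let Q0's short side be w mm. w · w√2 = 2.31 m² = 2,310,000 mm², so w ≈ 1278.1 mm and w√2 ≈ 1807.4 mm → Q0 = 1278 × 1807 mm.
Q1: ⌊1807/2⌋ × 1278 = 903 × 1278 mm
Q2: ⌊1278/2⌋ × 903 = 639 × 903 mm
Q3: ⌊903/2⌋ × 639 = 451 × 639 mm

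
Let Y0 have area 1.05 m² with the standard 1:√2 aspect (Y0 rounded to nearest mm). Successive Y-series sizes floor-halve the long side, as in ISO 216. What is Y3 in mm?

304 × 431 mm

Let Y0's short side be w mm. w · w√2 = 1.05 m² = 1,050,000 mm², so w ≈ 861.7 mm and w√2 ≈ 1218.6 mm → Y0 = 862 × 1219 mm.
Y1: ⌊1219/2⌋ × 862 = 609 × 862 mm
Y2: ⌊862/2⌋ × 609 = 431 × 609 mm
Y3: ⌊609/2⌋ × 431 = 304 × 431 mm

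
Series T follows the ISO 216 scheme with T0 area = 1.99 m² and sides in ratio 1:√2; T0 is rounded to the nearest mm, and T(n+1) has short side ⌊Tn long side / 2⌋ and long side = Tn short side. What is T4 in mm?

296 × 419 mm

Let T0's short side be w mm. w · w√2 = 1.99 m² = 1,990,000 mm², so w ≈ 1186.2 mm and w√2 ≈ 1677.6 mm → T0 = 1186 × 1678 mm.
T1: ⌊1678/2⌋ × 1186 = 839 × 1186 mm
T2: ⌊1186/2⌋ × 839 = 593 × 839 mm
T3: ⌊839/2⌋ × 593 = 419 × 593 mm
T4: ⌊593/2⌋ × 419 = 296 × 419 mm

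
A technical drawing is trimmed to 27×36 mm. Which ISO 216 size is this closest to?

Aspect ratio 36/27 ≈ 1.333 (ISO target is √2 ≈ 1.414).
In the A-series (A0 area = 1 m²): A10 = 26 × 37 mm.
Off by 2 mm total — nearest standard size.

A10 (26 × 37 mm)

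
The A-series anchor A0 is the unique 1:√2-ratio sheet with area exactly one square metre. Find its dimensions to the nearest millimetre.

841 × 1189 mm

Let the short side be w mm. Then the long side is w√2 and w · w√2 = 10⁶ mm².
w² = 10⁶/√2, so w = 1000 / 2^(1/4) ≈ 840.9 mm; long side = 1000 · 2^(1/4) ≈ 1189.2 mm.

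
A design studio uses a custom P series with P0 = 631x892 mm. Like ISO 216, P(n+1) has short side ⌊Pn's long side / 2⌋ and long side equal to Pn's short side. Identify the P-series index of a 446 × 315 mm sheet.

P0: 631 × 892 mm
P1: 446 × 631 mm
P2: 315 × 446 mm
P3: 223 × 315 mm
→ matches P2.

P2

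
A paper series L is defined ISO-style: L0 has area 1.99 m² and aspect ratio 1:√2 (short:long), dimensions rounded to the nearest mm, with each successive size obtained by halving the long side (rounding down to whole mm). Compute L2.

593 × 839 mm

Let L0's short side be w mm. w · w√2 = 1.99 m² = 1,990,000 mm², so w ≈ 1186.2 mm and w√2 ≈ 1677.6 mm → L0 = 1186 × 1678 mm.
L1: ⌊1678/2⌋ × 1186 = 839 × 1186 mm
L2: ⌊1186/2⌋ × 839 = 593 × 839 mm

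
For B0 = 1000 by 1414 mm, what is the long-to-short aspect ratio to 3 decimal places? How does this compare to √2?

1.414

1414 / 1000 = 1.414
Matches √2 ≈ 1.414 — the ISO 216 defining ratio.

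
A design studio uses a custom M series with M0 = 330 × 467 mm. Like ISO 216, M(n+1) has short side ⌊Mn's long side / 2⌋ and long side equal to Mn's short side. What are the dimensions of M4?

M1: ⌊467/2⌋ × 330 = 233 × 330 mm
M2: ⌊330/2⌋ × 233 = 165 × 233 mm
M3: ⌊233/2⌋ × 165 = 116 × 165 mm
M4: ⌊165/2⌋ × 116 = 82 × 116 mm

82 × 116 mm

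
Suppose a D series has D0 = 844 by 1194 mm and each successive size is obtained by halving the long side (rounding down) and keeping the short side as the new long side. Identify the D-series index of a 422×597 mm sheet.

D0: 844 × 1194 mm
D1: 597 × 844 mm
D2: 422 × 597 mm
D3: 298 × 422 mm
→ matches D2.

D2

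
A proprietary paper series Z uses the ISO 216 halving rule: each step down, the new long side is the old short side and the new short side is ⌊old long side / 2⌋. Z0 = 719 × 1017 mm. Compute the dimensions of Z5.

127 × 179 mm

Z1: ⌊1017/2⌋ × 719 = 508 × 719 mm
Z2: ⌊719/2⌋ × 508 = 359 × 508 mm
Z3: ⌊508/2⌋ × 359 = 254 × 359 mm
Z4: ⌊359/2⌋ × 254 = 179 × 254 mm
Z5: ⌊254/2⌋ × 179 = 127 × 179 mm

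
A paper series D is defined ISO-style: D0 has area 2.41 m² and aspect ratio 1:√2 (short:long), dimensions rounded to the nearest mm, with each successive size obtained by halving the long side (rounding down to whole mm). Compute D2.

Let D0's short side be w mm. w · w√2 = 2.41 m² = 2,410,000 mm², so w ≈ 1305.4 mm and w√2 ≈ 1846.1 mm → D0 = 1305 × 1846 mm.
D1: ⌊1846/2⌋ × 1305 = 923 × 1305 mm
D2: ⌊1305/2⌋ × 923 = 652 × 923 mm

652 × 923 mm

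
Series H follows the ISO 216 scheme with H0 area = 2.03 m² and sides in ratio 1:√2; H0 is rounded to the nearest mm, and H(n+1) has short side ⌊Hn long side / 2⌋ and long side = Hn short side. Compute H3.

Let H0's short side be w mm. w · w√2 = 2.03 m² = 2,030,000 mm², so w ≈ 1198.1 mm and w√2 ≈ 1694.4 mm → H0 = 1198 × 1694 mm.
H1: ⌊1694/2⌋ × 1198 = 847 × 1198 mm
H2: ⌊1198/2⌋ × 847 = 599 × 847 mm
H3: ⌊847/2⌋ × 599 = 423 × 599 mm

423 × 599 mm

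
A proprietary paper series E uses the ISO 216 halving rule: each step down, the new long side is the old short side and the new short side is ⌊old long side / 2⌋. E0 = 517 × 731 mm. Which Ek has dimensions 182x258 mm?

E3

E0: 517 × 731 mm
E1: 365 × 517 mm
E2: 258 × 365 mm
E3: 182 × 258 mm
E4: 129 × 182 mm
→ matches E3.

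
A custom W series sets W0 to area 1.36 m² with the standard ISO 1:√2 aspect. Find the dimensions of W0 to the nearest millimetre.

981 × 1387 mm

Let the short side be w mm. Then w · w√2 = 1.36 m² = 1,360,000 mm².
w² = 1,360,000/√2, so w ≈ 980.6 mm; long side = w√2 ≈ 1386.8 mm.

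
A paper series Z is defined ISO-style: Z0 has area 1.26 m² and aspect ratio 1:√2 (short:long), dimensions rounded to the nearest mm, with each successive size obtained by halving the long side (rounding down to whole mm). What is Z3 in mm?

333 × 472 mm

Let Z0's short side be w mm. w · w√2 = 1.26 m² = 1,260,000 mm², so w ≈ 943.9 mm and w√2 ≈ 1334.9 mm → Z0 = 944 × 1335 mm.
Z1: ⌊1335/2⌋ × 944 = 667 × 944 mm
Z2: ⌊944/2⌋ × 667 = 472 × 667 mm
Z3: ⌊667/2⌋ × 472 = 333 × 472 mm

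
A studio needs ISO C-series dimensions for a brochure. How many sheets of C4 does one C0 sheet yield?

16

Each ISO step halves the sheet: 1 × C0 → 2 × C1 → 4 × C2 → 8 × C3 → …
From C0 to C4 is 4 halving steps: 2^4 = 16.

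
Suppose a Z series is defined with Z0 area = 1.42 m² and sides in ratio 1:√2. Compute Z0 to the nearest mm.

1002 × 1417 mm

Let the short side be w mm. Then w · w√2 = 1.42 m² = 1,420,000 mm².
w² = 1,420,000/√2, so w ≈ 1002.0 mm; long side = w√2 ≈ 1417.1 mm.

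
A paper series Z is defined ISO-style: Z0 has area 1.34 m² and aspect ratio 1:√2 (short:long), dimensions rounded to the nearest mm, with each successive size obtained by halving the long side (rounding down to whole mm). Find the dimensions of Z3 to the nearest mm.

344 × 486 mm

Let Z0's short side be w mm. w · w√2 = 1.34 m² = 1,340,000 mm², so w ≈ 973.4 mm and w√2 ≈ 1376.6 mm → Z0 = 973 × 1377 mm.
Z1: ⌊1377/2⌋ × 973 = 688 × 973 mm
Z2: ⌊973/2⌋ × 688 = 486 × 688 mm
Z3: ⌊688/2⌋ × 486 = 344 × 486 mm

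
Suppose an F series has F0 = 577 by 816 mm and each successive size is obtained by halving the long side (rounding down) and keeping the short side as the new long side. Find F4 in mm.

144 × 204 mm

F1: ⌊816/2⌋ × 577 = 408 × 577 mm
F2: ⌊577/2⌋ × 408 = 288 × 408 mm
F3: ⌊408/2⌋ × 288 = 204 × 288 mm
F4: ⌊288/2⌋ × 204 = 144 × 204 mm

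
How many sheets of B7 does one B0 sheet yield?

Each ISO step halves the sheet: 1 × B0 → 2 × B1 → 4 × B2 → 8 × B3 → …
From B0 to B7 is 7 halving steps: 2^7 = 128.

128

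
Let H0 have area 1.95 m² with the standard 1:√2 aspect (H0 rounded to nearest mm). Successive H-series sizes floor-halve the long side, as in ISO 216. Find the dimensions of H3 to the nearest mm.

415 × 587 mm

Let H0's short side be w mm. w · w√2 = 1.95 m² = 1,950,000 mm², so w ≈ 1174.2 mm and w√2 ≈ 1660.6 mm → H0 = 1174 × 1661 mm.
H1: ⌊1661/2⌋ × 1174 = 830 × 1174 mm
H2: ⌊1174/2⌋ × 830 = 587 × 830 mm
H3: ⌊830/2⌋ × 587 = 415 × 587 mm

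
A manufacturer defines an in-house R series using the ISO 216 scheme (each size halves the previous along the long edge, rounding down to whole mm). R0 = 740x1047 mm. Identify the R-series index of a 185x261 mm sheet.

R0: 740 × 1047 mm
R1: 523 × 740 mm
R2: 370 × 523 mm
R3: 261 × 370 mm
R4: 185 × 261 mm
R5: 130 × 185 mm
→ matches R4.

R4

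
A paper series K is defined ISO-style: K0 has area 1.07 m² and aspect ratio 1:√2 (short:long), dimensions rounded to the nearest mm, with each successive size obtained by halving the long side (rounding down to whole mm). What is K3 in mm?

307 × 435 mm

Let K0's short side be w mm. w · w√2 = 1.07 m² = 1,070,000 mm², so w ≈ 869.8 mm and w√2 ≈ 1230.1 mm → K0 = 870 × 1230 mm.
K1: ⌊1230/2⌋ × 870 = 615 × 870 mm
K2: ⌊870/2⌋ × 615 = 435 × 615 mm
K3: ⌊615/2⌋ × 435 = 307 × 435 mm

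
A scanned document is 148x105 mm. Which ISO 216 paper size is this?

A6 (105 × 148 mm)

Aspect ratio 148/105 ≈ 1.410 — close to the ISO √2 ≈ 1.414.
In the A-series (A0 area = 1 m²): A6 = 105 × 148 mm.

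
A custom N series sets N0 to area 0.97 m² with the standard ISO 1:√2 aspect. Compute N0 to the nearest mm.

Let the short side be w mm. Then w · w√2 = 0.97 m² = 970,000 mm².
w² = 970,000/√2, so w ≈ 828.2 mm; long side = w√2 ≈ 1171.2 mm.

828 × 1171 mm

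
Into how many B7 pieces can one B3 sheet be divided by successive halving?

16

B3 = 353 × 500 mm; B7 = 88 × 125 mm.
Each halving step doubles the count; 4 steps from B3 to B7.
2^4 = 16.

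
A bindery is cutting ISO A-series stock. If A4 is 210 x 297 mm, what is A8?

52 × 74 mm

A5: ⌊297/2⌋ × 210 = 148 × 210 mm
A6: ⌊210/2⌋ × 148 = 105 × 148 mm
A7: ⌊148/2⌋ × 105 = 74 × 105 mm
A8: ⌊105/2⌋ × 74 = 52 × 74 mm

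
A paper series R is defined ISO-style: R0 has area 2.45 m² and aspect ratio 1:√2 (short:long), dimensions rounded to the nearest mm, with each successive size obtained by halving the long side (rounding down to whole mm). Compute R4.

Let R0's short side be w mm. w · w√2 = 2.45 m² = 2,450,000 mm², so w ≈ 1316.2 mm and w√2 ≈ 1861.4 mm → R0 = 1316 × 1861 mm.
R1: ⌊1861/2⌋ × 1316 = 930 × 1316 mm
R2: ⌊1316/2⌋ × 930 = 658 × 930 mm
R3: ⌊930/2⌋ × 658 = 465 × 658 mm
R4: ⌊658/2⌋ × 465 = 329 × 465 mm

329 × 465 mm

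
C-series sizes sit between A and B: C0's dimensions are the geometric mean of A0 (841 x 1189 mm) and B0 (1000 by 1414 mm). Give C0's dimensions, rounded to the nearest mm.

Short: √(841 · 1000) = √841000 ≈ 917.1 mm.
Long: √(1189 · 1414) = √1681246 ≈ 1296.6 mm.

917 × 1297 mm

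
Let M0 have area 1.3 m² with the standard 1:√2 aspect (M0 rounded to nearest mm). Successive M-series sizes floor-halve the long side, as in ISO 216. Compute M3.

339 × 479 mm

Let M0's short side be w mm. w · w√2 = 1.3 m² = 1,300,000 mm², so w ≈ 958.8 mm and w√2 ≈ 1355.9 mm → M0 = 959 × 1356 mm.
M1: ⌊1356/2⌋ × 959 = 678 × 959 mm
M2: ⌊959/2⌋ × 678 = 479 × 678 mm
M3: ⌊678/2⌋ × 479 = 339 × 479 mm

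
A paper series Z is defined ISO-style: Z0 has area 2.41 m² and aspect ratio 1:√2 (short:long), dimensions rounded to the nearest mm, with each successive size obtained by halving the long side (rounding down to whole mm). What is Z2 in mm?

652 × 923 mm

Let Z0's short side be w mm. w · w√2 = 2.41 m² = 2,410,000 mm², so w ≈ 1305.4 mm and w√2 ≈ 1846.1 mm → Z0 = 1305 × 1846 mm.
Z1: ⌊1846/2⌋ × 1305 = 923 × 1305 mm
Z2: ⌊1305/2⌋ × 923 = 652 × 923 mm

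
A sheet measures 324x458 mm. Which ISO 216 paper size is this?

Aspect ratio 458/324 ≈ 1.414 — close to the ISO √2 ≈ 1.414.
In the C-series (envelope sizes, between A and B): C3 = 324 × 458 mm.

C3 (324 × 458 mm)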